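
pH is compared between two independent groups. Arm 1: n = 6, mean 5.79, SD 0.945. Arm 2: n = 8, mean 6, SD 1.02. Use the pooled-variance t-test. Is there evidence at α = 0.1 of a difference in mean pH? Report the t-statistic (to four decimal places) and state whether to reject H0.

t = -0.3930; fail to reject H0

Let group 1 = arm 1, group 2 = arm 2. H0: μ_1 = μ_2; H1: μ_1 ≠ μ_2 (two-sample pooled-variance t-test, two-sided).
s_p² = [(6−1)·0.945² + (8−1)·1.02²]/(6+8−2) = 0.978994
t = (5.79 − 6)/√[0.978994·(1/6 + 1/8)] = -0.3930
df = n₁ + n₂ − 2 = 12
Two-sided p-value ≈ 0.7012
Since p ≈ 0.7012 > α = 0.1, fail to reject H0; the data do not provide sufficient evidence against H0.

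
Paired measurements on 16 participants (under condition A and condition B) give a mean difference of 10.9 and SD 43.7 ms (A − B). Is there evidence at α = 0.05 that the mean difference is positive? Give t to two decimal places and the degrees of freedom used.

H0: μ_d = 0; H1: μ_d > 0 (paired t-test on the differences, right-tailed).
t = d̄/(s_d/√n) = 10.9/(43.7/√16) = 1.00
df = n − 1 = 15
p-value = P(T ≥ 1.00) ≈ 0.1671
Since p ≈ 0.1671 > α = 0.05, fail to reject H0; the data do not provide sufficient evidence against H0.

t = 1.00, df = 15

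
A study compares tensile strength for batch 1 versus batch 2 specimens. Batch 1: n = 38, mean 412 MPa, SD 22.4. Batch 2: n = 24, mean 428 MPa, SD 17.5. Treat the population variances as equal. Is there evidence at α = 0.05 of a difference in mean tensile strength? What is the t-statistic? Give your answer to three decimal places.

-2.970

Let group 1 = batch 1, group 2 = batch 2. H0: μ_1 = μ_2; H1: μ_1 ≠ μ_2 (two-sample pooled-variance t-test, two-sided).
s_p² = [(38−1)·22.4² + (24−1)·17.5²]/(38+24−2) = 426.815
t = (412 − 428)/√[426.815·(1/38 + 1/24)] = -2.970
df = n₁ + n₂ − 2 = 60
Two-sided p-value ≈ 0.0043
Since p ≈ 0.0043 < α = 0.05, reject H0; the evidence is statistically significant.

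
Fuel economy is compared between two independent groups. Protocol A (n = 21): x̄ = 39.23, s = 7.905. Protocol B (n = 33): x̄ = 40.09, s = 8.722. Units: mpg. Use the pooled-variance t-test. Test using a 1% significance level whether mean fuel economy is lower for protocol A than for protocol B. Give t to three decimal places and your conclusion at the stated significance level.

Let group 1 = protocol A, group 2 = protocol B. H0: μ_1 = μ_2; H1: μ_1 < μ_2 (two-sample pooled-variance t-test, left-tailed).
s_p² = [(21−1)·7.905² + (33−1)·8.722²]/(21+33−2) = 70.8486
t = (39.23 − 40.09)/√[70.8486·(1/21 + 1/33)] = -0.366
df = n₁ + n₂ − 2 = 52
p-value = P(T ≤ -0.366) ≈ 0.3579
Since p ≈ 0.3579 > α = 0.01, fail to reject H0; the evidence is not statistically significant.

t = -0.366; fail to reject H0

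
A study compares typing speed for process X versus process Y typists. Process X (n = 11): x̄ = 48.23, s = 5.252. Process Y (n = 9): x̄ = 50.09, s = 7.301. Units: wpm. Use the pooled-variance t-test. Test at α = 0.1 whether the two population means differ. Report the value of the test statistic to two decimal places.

Let group 1 = process X, group 2 = process Y. H0: μ_1 = μ_2; H1: μ_1 ≠ μ_2 (two-sample pooled-variance t-test, two-sided).
s_p² = [(11−1)·5.252² + (9−1)·7.301²]/(11+9−2) = 39.0151
t = (48.23 − 50.09)/√[39.0151·(1/11 + 1/9)] = -0.66
df = n₁ + n₂ − 2 = 18
Two-sided p-value ≈ 0.5160
Since p ≈ 0.5160 > α = 0.1, fail to reject H0; the data do not provide sufficient evidence against H0.

-0.66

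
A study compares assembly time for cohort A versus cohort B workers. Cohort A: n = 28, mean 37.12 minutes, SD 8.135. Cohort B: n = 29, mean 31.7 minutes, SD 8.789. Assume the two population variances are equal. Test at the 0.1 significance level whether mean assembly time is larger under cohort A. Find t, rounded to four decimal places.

Let group 1 = cohort A, group 2 = cohort B. H0: μ_1 = μ_2; H1: μ_1 > μ_2 (two-sample pooled-variance t-test, right-tailed).
s_p² = [(28−1)·8.135² + (29−1)·8.789²]/(28+29−2) = 71.813
t = (37.12 − 31.7)/√[71.813·(1/28 + 1/29)] = 2.4140
df = n₁ + n₂ − 2 = 55
p-value = P(T ≥ 2.4140) ≈ 0.0096
Since p ≈ 0.0096 < α = 0.1, reject H0; the data support H1.

2.4140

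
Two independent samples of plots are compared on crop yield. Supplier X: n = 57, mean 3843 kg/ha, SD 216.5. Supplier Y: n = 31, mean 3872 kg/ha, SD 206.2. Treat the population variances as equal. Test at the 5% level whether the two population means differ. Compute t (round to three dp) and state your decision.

Let group 1 = supplier X, group 2 = supplier Y. H0: μ_1 = μ_2; H1: μ_1 ≠ μ_2 (two-sample pooled-variance t-test, two-sided).
s_p² = [(57−1)·216.5² + (31−1)·206.2²]/(57+31−2) = 45353.5
t = (3843 − 3872)/√[45353.5·(1/57 + 1/31)] = -0.610
df = n₁ + n₂ − 2 = 86
Two-sided p-value ≈ 0.543
Since p ≈ 0.543 > α = 0.05, fail to reject H0; the evidence is not statistically significant.

t = -0.610; fail to reject H0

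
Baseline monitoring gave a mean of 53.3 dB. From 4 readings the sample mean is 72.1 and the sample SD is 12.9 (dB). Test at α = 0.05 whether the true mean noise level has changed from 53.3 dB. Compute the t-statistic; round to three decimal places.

H0: μ = 53.3; H1: μ ≠ 53.3 (one-sample t-test, two-sided).
t = (x̄ − μ₀)/(s/√n) = (72.1 − 53.3)/(12.9/√4) = 2.915
df = n − 1 = 3
Two-sided p-value ≈ 0.0618
Since p ≈ 0.0618 > α = 0.05, fail to reject H0; the data do not provide sufficient evidence against H0.

2.915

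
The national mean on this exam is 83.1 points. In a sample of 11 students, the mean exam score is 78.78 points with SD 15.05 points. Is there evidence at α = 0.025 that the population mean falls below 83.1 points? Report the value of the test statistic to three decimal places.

-0.952

H0: μ = 83.1; H1: μ < 83.1 (one-sample t-test, left-tailed).
t = (x̄ − μ₀)/(s/√n) = (78.78 − 83.1)/(15.05/√11) = -0.952
df = n − 1 = 10
p-value = P(T ≤ -0.952) ≈ 0.182
Since p ≈ 0.182 > α = 0.025, fail to reject H0; the data do not provide sufficient evidence against H0.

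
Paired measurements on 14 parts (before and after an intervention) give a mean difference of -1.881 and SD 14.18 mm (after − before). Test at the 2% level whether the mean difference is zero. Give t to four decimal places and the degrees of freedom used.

t = -0.4963, df = 13

H0: μ_d = 0; H1: μ_d ≠ 0 (paired t-test on the differences, two-sided).
t = d̄/(s_d/√n) = -1.881/(14.18/√14) = -0.4963
df = n − 1 = 13
Two-sided p-value ≈ 0.628
Since p ≈ 0.628 > α = 0.02, fail to reject H0; the evidence is not statistically significant.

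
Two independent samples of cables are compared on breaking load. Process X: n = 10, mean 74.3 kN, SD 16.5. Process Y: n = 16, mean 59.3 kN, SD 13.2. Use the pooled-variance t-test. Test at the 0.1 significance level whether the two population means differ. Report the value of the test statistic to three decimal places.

2.562

Let group 1 = process X, group 2 = process Y. H0: μ_1 = μ_2; H1: μ_1 ≠ μ_2 (two-sample pooled-variance t-test, two-sided).
s_p² = [(10−1)·16.5² + (16−1)·13.2²]/(10+16−2) = 210.994
t = (74.3 − 59.3)/√[210.994·(1/10 + 1/16)] = 2.562
df = n₁ + n₂ − 2 = 24
Two-sided p-value ≈ 0.017
Since p ≈ 0.017 < α = 0.1, reject H0; the data support H1.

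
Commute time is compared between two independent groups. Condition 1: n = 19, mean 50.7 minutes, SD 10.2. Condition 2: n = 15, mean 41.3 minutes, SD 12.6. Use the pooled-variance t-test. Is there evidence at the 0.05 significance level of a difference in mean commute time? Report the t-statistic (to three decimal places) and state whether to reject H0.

Let group 1 = condition 1, group 2 = condition 2. H0: μ_1 = μ_2; H1: μ_1 ≠ μ_2 (two-sample pooled-variance t-test, two-sided).
s_p² = [(19−1)·10.2² + (15−1)·12.6²]/(19+15−2) = 127.98
t = (50.7 − 41.3)/√[127.98·(1/19 + 1/15)] = 2.406
df = n₁ + n₂ − 2 = 32
Two-sided p-value ≈ 0.022
Since p ≈ 0.022 < α = 0.05, reject H0; the data support H1.

t = 2.406; reject H0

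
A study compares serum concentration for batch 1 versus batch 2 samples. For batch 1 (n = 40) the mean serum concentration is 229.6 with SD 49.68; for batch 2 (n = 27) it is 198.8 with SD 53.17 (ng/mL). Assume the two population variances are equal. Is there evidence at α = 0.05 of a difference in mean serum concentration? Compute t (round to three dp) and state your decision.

t = 2.420; reject H0

Let group 1 = batch 1, group 2 = batch 2. H0: μ_1 = μ_2; H1: μ_1 ≠ μ_2 (two-sample pooled-variance t-test, two-sided).
s_p² = [(40−1)·49.68² + (27−1)·53.17²]/(40+27−2) = 2611.68
t = (229.6 − 198.8)/√[2611.68·(1/40 + 1/27)] = 2.420
df = n₁ + n₂ − 2 = 65
Two-sided p-value ≈ 0.0183
Since p ≈ 0.0183 < α = 0.05, reject H0; the data support H1.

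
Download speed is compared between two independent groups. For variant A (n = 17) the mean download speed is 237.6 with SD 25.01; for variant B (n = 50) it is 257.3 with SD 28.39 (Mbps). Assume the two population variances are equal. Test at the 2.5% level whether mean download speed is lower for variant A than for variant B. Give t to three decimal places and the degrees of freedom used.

t = -2.543, df = 65

Let group 1 = variant A, group 2 = variant B. H0: μ_1 = μ_2; H1: μ_1 < μ_2 (two-sample pooled-variance t-test, left-tailed).
s_p² = [(17−1)·25.01² + (50−1)·28.39²]/(17+50−2) = 761.563
t = (237.6 − 257.3)/√[761.563·(1/17 + 1/50)] = -2.543
df = n₁ + n₂ − 2 = 65
p-value = P(T ≤ -2.543) ≈ 0.0067
Since p ≈ 0.0067 < α = 0.025, reject H0; the evidence is statistically significant.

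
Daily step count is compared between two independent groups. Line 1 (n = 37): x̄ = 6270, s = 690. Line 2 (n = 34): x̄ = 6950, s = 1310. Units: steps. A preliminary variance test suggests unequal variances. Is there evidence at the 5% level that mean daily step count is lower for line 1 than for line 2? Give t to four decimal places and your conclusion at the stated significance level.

t = -2.7019; reject H0

Let group 1 = line 1, group 2 = line 2. H0: μ_1 = μ_2; H1: μ_1 < μ_2 (Welch's two-sample t-test, left-tailed).
t = (x̄_1 − x̄_2)/√(s_1²/n_1 + s_2²/n_2) = (6270 − 6950)/√(690²/37 + 1310²/34) = -2.7019
Welch–Satterthwaite df ≈ 49.05
p-value = P(T ≤ -2.7019) ≈ 0.005
Since p ≈ 0.005 < α = 0.05, reject H0; the evidence is statistically significant.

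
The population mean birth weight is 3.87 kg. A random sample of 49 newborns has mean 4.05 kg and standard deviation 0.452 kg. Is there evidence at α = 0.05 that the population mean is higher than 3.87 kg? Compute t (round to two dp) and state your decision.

t = 2.79; reject H0

H0: μ = 3.87; H1: μ > 3.87 (one-sample t-test, right-tailed).
t = (x̄ − μ₀)/(s/√n) = (4.05 − 3.87)/(0.452/√49) = 2.79
df = n − 1 = 48
p-value = P(T ≥ 2.79) ≈ 0.004
Since p ≈ 0.004 < α = 0.05, reject H0; the data support H1.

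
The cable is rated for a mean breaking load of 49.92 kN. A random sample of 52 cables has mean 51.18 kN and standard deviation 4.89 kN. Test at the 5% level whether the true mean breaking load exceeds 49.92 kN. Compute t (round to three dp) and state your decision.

H0: μ = 49.92; H1: μ > 49.92 (one-sample t-test, right-tailed).
t = (x̄ − μ₀)/(s/√n) = (51.18 − 49.92)/(4.89/√52) = 1.858
df = n − 1 = 51
p-value = P(T ≥ 1.858) ≈ 0.034
Since p ≈ 0.034 < α = 0.05, reject H0; the evidence is statistically significant.

t = 1.858; reject H0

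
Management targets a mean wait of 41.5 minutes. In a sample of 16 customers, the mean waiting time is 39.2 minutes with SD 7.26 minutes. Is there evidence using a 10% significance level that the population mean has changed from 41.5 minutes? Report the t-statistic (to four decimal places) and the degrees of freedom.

H0: μ = 41.5; H1: μ ≠ 41.5 (one-sample t-test, two-sided).
t = (x̄ − μ₀)/(s/√n) = (39.2 − 41.5)/(7.26/√16) = -1.2672
df = n − 1 = 15
Two-sided p-value ≈ 0.224
Since p ≈ 0.224 > α = 0.1, fail to reject H0; the evidence is not statistically significant.

t = -1.2672, df = 15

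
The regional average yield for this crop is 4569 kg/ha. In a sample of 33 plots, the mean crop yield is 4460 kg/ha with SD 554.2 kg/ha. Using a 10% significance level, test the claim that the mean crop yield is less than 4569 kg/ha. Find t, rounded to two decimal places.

H0: μ = 4569; H1: μ < 4569 (one-sample t-test, left-tailed).
t = (x̄ − μ₀)/(s/√n) = (4460 − 4569)/(554.2/√33) = -1.13
df = n − 1 = 32
p-value = P(T ≤ -1.13) ≈ 0.133
Since p ≈ 0.133 > α = 0.1, fail to reject H0; the evidence is not statistically significant.

-1.13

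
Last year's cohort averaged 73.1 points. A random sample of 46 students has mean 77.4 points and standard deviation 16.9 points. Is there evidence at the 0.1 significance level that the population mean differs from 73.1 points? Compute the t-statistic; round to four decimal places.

1.7257

H0: μ = 73.1; H1: μ ≠ 73.1 (one-sample t-test, two-sided).
t = (x̄ − μ₀)/(s/√n) = (77.4 − 73.1)/(16.9/√46) = 1.7257
df = n − 1 = 45
Two-sided p-value ≈ 0.0913
Since p ≈ 0.0913 < α = 0.1, reject H0; the evidence is statistically significant.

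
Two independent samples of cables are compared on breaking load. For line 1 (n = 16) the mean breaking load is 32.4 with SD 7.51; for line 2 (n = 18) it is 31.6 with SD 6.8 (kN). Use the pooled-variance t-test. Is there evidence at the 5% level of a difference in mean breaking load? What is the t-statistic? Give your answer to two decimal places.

Let group 1 = line 1, group 2 = line 2. H0: μ_1 = μ_2; H1: μ_1 ≠ μ_2 (two-sample pooled-variance t-test, two-sided).
s_p² = [(16−1)·7.51² + (18−1)·6.8²]/(16+18−2) = 51.0025
t = (32.4 − 31.6)/√[51.0025·(1/16 + 1/18)] = 0.33
df = n₁ + n₂ − 2 = 32
Two-sided p-value ≈ 0.7465
Since p ≈ 0.7465 > α = 0.05, fail to reject H0; the data do not provide sufficient evidence against H0.

0.33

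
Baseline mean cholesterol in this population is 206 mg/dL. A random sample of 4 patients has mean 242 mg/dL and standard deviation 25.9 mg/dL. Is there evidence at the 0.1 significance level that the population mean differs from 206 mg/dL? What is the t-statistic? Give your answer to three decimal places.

2.780

H0: μ = 206; H1: μ ≠ 206 (one-sample t-test, two-sided).
t = (x̄ − μ₀)/(s/√n) = (242 − 206)/(25.9/√4) = 2.780
df = n − 1 = 3
Two-sided p-value ≈ 0.0690
Since p ≈ 0.0690 < α = 0.1, reject H0; the data support H1.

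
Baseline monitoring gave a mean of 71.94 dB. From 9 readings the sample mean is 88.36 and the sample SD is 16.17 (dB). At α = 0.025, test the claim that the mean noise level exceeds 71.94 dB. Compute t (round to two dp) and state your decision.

t = 3.05; reject H0

H0: μ = 71.94; H1: μ > 71.94 (one-sample t-test, right-tailed).
t = (x̄ − μ₀)/(s/√n) = (88.36 − 71.94)/(16.17/√9) = 3.05
df = n − 1 = 8
p-value = P(T ≥ 3.05) ≈ 0.008
Since p ≈ 0.008 < α = 0.025, reject H0; the evidence is statistically significant.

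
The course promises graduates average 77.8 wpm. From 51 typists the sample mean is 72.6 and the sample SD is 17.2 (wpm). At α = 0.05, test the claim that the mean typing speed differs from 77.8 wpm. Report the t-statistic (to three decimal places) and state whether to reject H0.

t = -2.159; reject H0

H0: μ = 77.8; H1: μ ≠ 77.8 (one-sample t-test, two-sided).
t = (x̄ − μ₀)/(s/√n) = (72.6 − 77.8)/(17.2/√51) = -2.159
df = n − 1 = 50
Two-sided p-value ≈ 0.0357
Since p ≈ 0.0357 < α = 0.05, reject H0; the data support H1.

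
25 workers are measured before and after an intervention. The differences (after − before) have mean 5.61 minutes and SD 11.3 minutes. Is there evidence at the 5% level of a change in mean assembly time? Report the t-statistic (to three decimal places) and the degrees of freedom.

t = 2.482, df = 24

H0: μ_d = 0; H1: μ_d ≠ 0 (paired t-test on the differences, two-sided).
t = d̄/(s_d/√n) = 5.61/(11.3/√25) = 2.482
df = n − 1 = 24
Two-sided p-value ≈ 0.0204
Since p ≈ 0.0204 < α = 0.05, reject H0; the evidence is statistically significant.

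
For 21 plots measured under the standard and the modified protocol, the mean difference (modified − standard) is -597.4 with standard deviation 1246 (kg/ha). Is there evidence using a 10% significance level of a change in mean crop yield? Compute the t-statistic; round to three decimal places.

-2.197

H0: μ_d = 0; H1: μ_d ≠ 0 (paired t-test on the differences, two-sided).
t = d̄/(s_d/√n) = -597.4/(1246/√21) = -2.197
df = n − 1 = 20
Two-sided p-value ≈ 0.0400
Since p ≈ 0.0400 < α = 0.1, reject H0; the evidence is statistically significant.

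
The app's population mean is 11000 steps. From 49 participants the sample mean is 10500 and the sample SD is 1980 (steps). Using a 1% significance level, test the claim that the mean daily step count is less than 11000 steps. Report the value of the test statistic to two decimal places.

-1.77

H0: μ = 11000; H1: μ < 11000 (one-sample t-test, left-tailed).
t = (x̄ − μ₀)/(s/√n) = (10500 − 11000)/(1980/√49) = -1.77
df = n − 1 = 48
p-value = P(T ≤ -1.77) ≈ 0.042
Since p ≈ 0.042 > α = 0.01, fail to reject H0; the evidence is not statistically significant.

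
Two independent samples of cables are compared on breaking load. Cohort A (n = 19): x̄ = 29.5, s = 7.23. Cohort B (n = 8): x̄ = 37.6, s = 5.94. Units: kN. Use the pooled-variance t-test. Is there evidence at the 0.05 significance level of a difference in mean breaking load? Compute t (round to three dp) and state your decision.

Let group 1 = cohort A, group 2 = cohort B. H0: μ_1 = μ_2; H1: μ_1 ≠ μ_2 (two-sample pooled-variance t-test, two-sided).
s_p² = [(19−1)·7.23² + (8−1)·5.94²]/(19+8−2) = 47.5159
t = (29.5 − 37.6)/√[47.5159·(1/19 + 1/8)] = -2.788
df = n₁ + n₂ − 2 = 25
Two-sided p-value ≈ 0.010
Since p ≈ 0.010 < α = 0.05, reject H0; the data support H1.

t = -2.788; reject H0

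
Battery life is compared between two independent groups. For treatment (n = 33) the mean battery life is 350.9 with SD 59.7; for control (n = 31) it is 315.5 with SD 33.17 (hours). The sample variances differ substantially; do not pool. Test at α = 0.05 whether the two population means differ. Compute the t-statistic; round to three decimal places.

Let group 1 = treatment, group 2 = control. H0: μ_1 = μ_2; H1: μ_1 ≠ μ_2 (Welch's two-sample t-test, two-sided).
t = (x̄_1 − x̄_2)/√(s_1²/n_1 + s_2²/n_2) = (350.9 − 315.5)/√(59.7²/33 + 33.17²/31) = 2.955
Welch–Satterthwaite df ≈ 50.65
Two-sided p-value ≈ 0.0047
Since p ≈ 0.0047 < α = 0.05, reject H0; the data support H1.

2.955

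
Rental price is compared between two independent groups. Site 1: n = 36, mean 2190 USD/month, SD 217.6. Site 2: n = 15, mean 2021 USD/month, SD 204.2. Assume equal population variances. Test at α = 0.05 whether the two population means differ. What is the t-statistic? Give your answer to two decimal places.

2.57

Let group 1 = site 1, group 2 = site 2. H0: μ_1 = μ_2; H1: μ_1 ≠ μ_2 (two-sample pooled-variance t-test, two-sided).
s_p² = [(36−1)·217.6² + (15−1)·204.2²]/(36+15−2) = 45734.9
t = (2190 − 2021)/√[45734.9·(1/36 + 1/15)] = 2.57
df = n₁ + n₂ − 2 = 49
Two-sided p-value ≈ 0.013
Since p ≈ 0.013 < α = 0.05, reject H0; the data support H1.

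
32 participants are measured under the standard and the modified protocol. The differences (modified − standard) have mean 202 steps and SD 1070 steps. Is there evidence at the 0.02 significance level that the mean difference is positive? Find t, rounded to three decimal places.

H0: μ_d = 0; H1: μ_d > 0 (paired t-test on the differences, right-tailed).
t = d̄/(s_d/√n) = 202/(1070/√32) = 1.068
df = n − 1 = 31
p-value = P(T ≥ 1.068) ≈ 0.147
Since p ≈ 0.147 > α = 0.02, fail to reject H0; the evidence is not statistically significant.

1.068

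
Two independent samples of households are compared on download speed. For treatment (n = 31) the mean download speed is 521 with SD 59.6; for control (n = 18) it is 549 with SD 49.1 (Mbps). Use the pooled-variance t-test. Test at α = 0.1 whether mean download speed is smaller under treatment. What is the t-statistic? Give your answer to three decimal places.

-1.686

Let group 1 = treatment, group 2 = control. H0: μ_1 = μ_2; H1: μ_1 < μ_2 (two-sample pooled-variance t-test, left-tailed).
s_p² = [(31−1)·59.6² + (18−1)·49.1²]/(31+18−2) = 3139.33
t = (521 − 549)/√[3139.33·(1/31 + 1/18)] = -1.686
df = n₁ + n₂ − 2 = 47
p-value = P(T ≤ -1.686) ≈ 0.049
Since p ≈ 0.049 < α = 0.1, reject H0; the evidence is statistically significant.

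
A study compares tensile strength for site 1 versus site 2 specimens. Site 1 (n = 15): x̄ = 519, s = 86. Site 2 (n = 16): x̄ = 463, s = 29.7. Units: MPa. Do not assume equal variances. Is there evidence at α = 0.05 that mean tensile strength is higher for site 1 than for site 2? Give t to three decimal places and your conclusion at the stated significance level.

Let group 1 = site 1, group 2 = site 2. H0: μ_1 = μ_2; H1: μ_1 > μ_2 (Welch's two-sample t-test, right-tailed).
t = (x̄_1 − x̄_2)/√(s_1²/n_1 + s_2²/n_2) = (519 − 463)/√(86²/15 + 29.7²/16) = 2.392
Welch–Satterthwaite df ≈ 17.11
p-value = P(T ≥ 2.392) ≈ 0.0143
Since p ≈ 0.0143 < α = 0.05, reject H0; the evidence is statistically significant.

t = 2.392; reject H0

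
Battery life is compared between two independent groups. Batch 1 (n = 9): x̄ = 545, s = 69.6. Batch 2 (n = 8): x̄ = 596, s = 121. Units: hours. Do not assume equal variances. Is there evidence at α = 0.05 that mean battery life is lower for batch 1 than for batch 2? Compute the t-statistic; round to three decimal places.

-1.048

Let group 1 = batch 1, group 2 = batch 2. H0: μ_1 = μ_2; H1: μ_1 < μ_2 (Welch's two-sample t-test, left-tailed).
t = (x̄_1 − x̄_2)/√(s_1²/n_1 + s_2²/n_2) = (545 − 596)/√(69.6²/9 + 121²/8) = -1.048
Welch–Satterthwaite df ≈ 10.90
p-value = P(T ≤ -1.048) ≈ 0.1587
Since p ≈ 0.1587 > α = 0.05, fail to reject H0; the data do not provide sufficient evidence against H0.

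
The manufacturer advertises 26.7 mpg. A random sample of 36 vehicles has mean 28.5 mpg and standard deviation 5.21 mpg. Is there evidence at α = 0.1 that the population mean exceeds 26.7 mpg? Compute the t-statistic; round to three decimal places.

H0: μ = 26.7; H1: μ > 26.7 (one-sample t-test, right-tailed).
t = (x̄ − μ₀)/(s/√n) = (28.5 − 26.7)/(5.21/√36) = 2.073
df = n − 1 = 35
p-value = P(T ≥ 2.073) ≈ 0.0228
Since p ≈ 0.0228 < α = 0.1, reject H0; the data support H1.

2.073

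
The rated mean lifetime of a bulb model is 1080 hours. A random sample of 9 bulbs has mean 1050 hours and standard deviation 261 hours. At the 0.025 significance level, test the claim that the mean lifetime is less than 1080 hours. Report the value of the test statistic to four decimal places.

-0.3448

H0: μ = 1080; H1: μ < 1080 (one-sample t-test, left-tailed).
t = (x̄ − μ₀)/(s/√n) = (1050 − 1080)/(261/√9) = -0.3448
df = n − 1 = 8
p-value = P(T ≤ -0.3448) ≈ 0.3696
Since p ≈ 0.3696 > α = 0.025, fail to reject H0; the data do not provide sufficient evidence against H0.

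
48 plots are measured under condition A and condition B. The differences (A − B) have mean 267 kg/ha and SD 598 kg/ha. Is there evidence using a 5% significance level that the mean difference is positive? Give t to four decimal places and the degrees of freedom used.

H0: μ_d = 0; H1: μ_d > 0 (paired t-test on the differences, right-tailed).
t = d̄/(s_d/√n) = 267/(598/√48) = 3.0934
df = n − 1 = 47
p-value = P(T ≥ 3.0934) ≈ 0.002
Since p ≈ 0.002 < α = 0.05, reject H0; the data support H1.

t = 3.0934, df = 47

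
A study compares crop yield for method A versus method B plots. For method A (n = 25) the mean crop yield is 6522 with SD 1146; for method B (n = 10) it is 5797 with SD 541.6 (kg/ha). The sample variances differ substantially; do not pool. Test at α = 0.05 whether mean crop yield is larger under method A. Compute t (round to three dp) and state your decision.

Let group 1 = method A, group 2 = method B. H0: μ_1 = μ_2; H1: μ_1 > μ_2 (Welch's two-sample t-test, right-tailed).
t = (x̄_1 − x̄_2)/√(s_1²/n_1 + s_2²/n_2) = (6522 − 5797)/√(1146²/25 + 541.6²/10) = 2.534
Welch–Satterthwaite df ≈ 31.82
p-value = P(T ≥ 2.534) ≈ 0.008
Since p ≈ 0.008 < α = 0.05, reject H0; the evidence is statistically significant.

t = 2.534; reject H0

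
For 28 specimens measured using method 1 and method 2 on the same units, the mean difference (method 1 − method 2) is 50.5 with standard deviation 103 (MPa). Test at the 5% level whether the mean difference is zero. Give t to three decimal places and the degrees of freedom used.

t = 2.594, df = 27

H0: μ_d = 0; H1: μ_d ≠ 0 (paired t-test on the differences, two-sided).
t = d̄/(s_d/√n) = 50.5/(103/√28) = 2.594
df = n − 1 = 27
Two-sided p-value ≈ 0.0151
Since p ≈ 0.0151 < α = 0.05, reject H0; the data support H1.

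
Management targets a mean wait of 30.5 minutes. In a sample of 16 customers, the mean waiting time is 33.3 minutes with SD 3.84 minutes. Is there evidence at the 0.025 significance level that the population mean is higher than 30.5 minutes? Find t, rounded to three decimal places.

H0: μ = 30.5; H1: μ > 30.5 (one-sample t-test, right-tailed).
t = (x̄ − μ₀)/(s/√n) = (33.3 − 30.5)/(3.84/√16) = 2.917
df = n − 1 = 15
p-value = P(T ≥ 2.917) ≈ 0.0053
Since p ≈ 0.0053 < α = 0.025, reject H0; the data support H1.

2.917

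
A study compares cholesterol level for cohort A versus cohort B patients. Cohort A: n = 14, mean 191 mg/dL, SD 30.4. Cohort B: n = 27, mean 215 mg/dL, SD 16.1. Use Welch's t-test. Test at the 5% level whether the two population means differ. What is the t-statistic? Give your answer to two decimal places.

Let group 1 = cohort A, group 2 = cohort B. H0: μ_1 = μ_2; H1: μ_1 ≠ μ_2 (Welch's two-sample t-test, two-sided).
t = (x̄_1 − x̄_2)/√(s_1²/n_1 + s_2²/n_2) = (191 − 215)/√(30.4²/14 + 16.1²/27) = -2.76
Welch–Satterthwaite df ≈ 16.88
Two-sided p-value ≈ 0.013
Since p ≈ 0.013 < α = 0.05, reject H0; the data support H1.

-2.76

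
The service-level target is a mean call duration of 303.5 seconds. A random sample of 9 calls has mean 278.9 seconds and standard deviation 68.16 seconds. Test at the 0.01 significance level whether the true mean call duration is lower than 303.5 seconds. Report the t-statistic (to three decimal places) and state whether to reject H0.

H0: μ = 303.5; H1: μ < 303.5 (one-sample t-test, left-tailed).
t = (x̄ − μ₀)/(s/√n) = (278.9 − 303.5)/(68.16/√9) = -1.083
df = n − 1 = 8
p-value = P(T ≤ -1.083) ≈ 0.1552
Since p ≈ 0.1552 > α = 0.01, fail to reject H0; the evidence is not statistically significant.

t = -1.083; fail to reject H0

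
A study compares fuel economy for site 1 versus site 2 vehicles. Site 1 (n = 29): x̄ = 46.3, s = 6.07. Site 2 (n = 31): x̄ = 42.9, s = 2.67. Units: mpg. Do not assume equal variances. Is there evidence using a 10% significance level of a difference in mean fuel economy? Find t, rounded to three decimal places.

Let group 1 = site 1, group 2 = site 2. H0: μ_1 = μ_2; H1: μ_1 ≠ μ_2 (Welch's two-sample t-test, two-sided).
t = (x̄_1 − x̄_2)/√(s_1²/n_1 + s_2²/n_2) = (46.3 − 42.9)/√(6.07²/29 + 2.67²/31) = 2.776
Welch–Satterthwaite df ≈ 37.89
Two-sided p-value ≈ 0.0085
Since p ≈ 0.0085 < α = 0.1, reject H0; the data support H1.

2.776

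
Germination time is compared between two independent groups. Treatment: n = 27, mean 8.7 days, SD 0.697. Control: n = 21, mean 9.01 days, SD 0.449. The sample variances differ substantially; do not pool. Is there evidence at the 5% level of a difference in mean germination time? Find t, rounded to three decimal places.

-1.866

Let group 1 = treatment, group 2 = control. H0: μ_1 = μ_2; H1: μ_1 ≠ μ_2 (Welch's two-sample t-test, two-sided).
t = (x̄_1 − x̄_2)/√(s_1²/n_1 + s_2²/n_2) = (8.7 − 9.01)/√(0.697²/27 + 0.449²/21) = -1.866
Welch–Satterthwaite df ≈ 44.63
Two-sided p-value ≈ 0.0686
Since p ≈ 0.0686 > α = 0.05, fail to reject H0; the data do not provide sufficient evidence against H0.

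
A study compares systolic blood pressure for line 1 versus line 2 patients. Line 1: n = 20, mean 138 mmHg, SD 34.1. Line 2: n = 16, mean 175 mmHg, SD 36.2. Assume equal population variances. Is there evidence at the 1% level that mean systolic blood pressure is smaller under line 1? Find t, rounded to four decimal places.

-3.1480

Let group 1 = line 1, group 2 = line 2. H0: μ_1 = μ_2; H1: μ_1 < μ_2 (two-sample pooled-variance t-test, left-tailed).
s_p² = [(20−1)·34.1² + (16−1)·36.2²]/(20+16−2) = 1227.94
t = (138 − 175)/√[1227.94·(1/20 + 1/16)] = -3.1480
df = n₁ + n₂ − 2 = 34
p-value = P(T ≤ -3.1480) ≈ 0.0017
Since p ≈ 0.0017 < α = 0.01, reject H0; the data support H1.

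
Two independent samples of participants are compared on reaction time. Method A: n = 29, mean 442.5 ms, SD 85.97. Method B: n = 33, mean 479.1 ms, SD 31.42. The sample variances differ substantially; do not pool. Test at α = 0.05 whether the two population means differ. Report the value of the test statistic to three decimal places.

-2.169

Let group 1 = method A, group 2 = method B. H0: μ_1 = μ_2; H1: μ_1 ≠ μ_2 (Welch's two-sample t-test, two-sided).
t = (x̄_1 − x̄_2)/√(s_1²/n_1 + s_2²/n_2) = (442.5 − 479.1)/√(85.97²/29 + 31.42²/33) = -2.169
Welch–Satterthwaite df ≈ 34.54
Two-sided p-value ≈ 0.037
Since p ≈ 0.037 < α = 0.05, reject H0; the data support H1.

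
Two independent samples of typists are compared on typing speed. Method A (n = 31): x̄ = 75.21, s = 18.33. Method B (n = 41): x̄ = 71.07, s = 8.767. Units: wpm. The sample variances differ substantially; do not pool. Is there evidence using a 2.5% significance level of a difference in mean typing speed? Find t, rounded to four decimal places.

Let group 1 = method A, group 2 = method B. H0: μ_1 = μ_2; H1: μ_1 ≠ μ_2 (Welch's two-sample t-test, two-sided).
t = (x̄_1 − x̄_2)/√(s_1²/n_1 + s_2²/n_2) = (75.21 − 71.07)/√(18.33²/31 + 8.767²/41) = 1.1611
Welch–Satterthwaite df ≈ 40.37
Two-sided p-value ≈ 0.2524
Since p ≈ 0.2524 > α = 0.025, fail to reject H0; the data do not provide sufficient evidence against H0.

1.1611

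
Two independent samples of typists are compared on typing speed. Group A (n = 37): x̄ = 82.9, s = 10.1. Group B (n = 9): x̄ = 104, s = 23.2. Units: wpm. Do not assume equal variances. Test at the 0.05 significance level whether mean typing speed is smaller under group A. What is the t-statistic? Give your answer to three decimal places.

-2.668

Let group 1 = group A, group 2 = group B. H0: μ_1 = μ_2; H1: μ_1 < μ_2 (Welch's two-sample t-test, left-tailed).
t = (x̄_1 − x̄_2)/√(s_1²/n_1 + s_2²/n_2) = (82.9 − 104)/√(10.1²/37 + 23.2²/9) = -2.668
Welch–Satterthwaite df ≈ 8.75
p-value = P(T ≤ -2.668) ≈ 0.0132
Since p ≈ 0.0132 < α = 0.05, reject H0; the evidence is statistically significant.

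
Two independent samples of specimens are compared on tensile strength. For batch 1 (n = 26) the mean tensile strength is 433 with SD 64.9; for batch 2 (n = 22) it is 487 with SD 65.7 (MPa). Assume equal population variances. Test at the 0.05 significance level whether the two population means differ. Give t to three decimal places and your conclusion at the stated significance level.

t = -2.856; reject H0

Let group 1 = batch 1, group 2 = batch 2. H0: μ_1 = μ_2; H1: μ_1 ≠ μ_2 (two-sample pooled-variance t-test, two-sided).
s_p² = [(26−1)·64.9² + (22−1)·65.7²]/(26+22−2) = 4259.71
t = (433 − 487)/√[4259.71·(1/26 + 1/22)] = -2.856
df = n₁ + n₂ − 2 = 46
Two-sided p-value ≈ 0.0064
Since p ≈ 0.0064 < α = 0.05, reject H0; the evidence is statistically significant.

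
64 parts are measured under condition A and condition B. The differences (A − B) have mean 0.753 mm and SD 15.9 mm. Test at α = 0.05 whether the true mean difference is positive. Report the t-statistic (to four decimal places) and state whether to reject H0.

H0: μ_d = 0; H1: μ_d > 0 (paired t-test on the differences, right-tailed).
t = d̄/(s_d/√n) = 0.753/(15.9/√64) = 0.3789
df = n − 1 = 63
p-value = P(T ≥ 0.3789) ≈ 0.3530
Since p ≈ 0.3530 > α = 0.05, fail to reject H0; the evidence is not statistically significant.

t = 0.3789; fail to reject H0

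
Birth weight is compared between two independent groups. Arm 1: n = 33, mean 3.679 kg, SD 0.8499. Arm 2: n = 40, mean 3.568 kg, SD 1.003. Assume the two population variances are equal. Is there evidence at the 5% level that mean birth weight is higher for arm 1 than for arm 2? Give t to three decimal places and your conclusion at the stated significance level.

t = 0.504; fail to reject H0

Let group 1 = arm 1, group 2 = arm 2. H0: μ_1 = μ_2; H1: μ_1 > μ_2 (two-sample pooled-variance t-test, right-tailed).
s_p² = [(33−1)·0.8499² + (40−1)·1.003²]/(33+40−2) = 0.878154
t = (3.679 − 3.568)/√[0.878154·(1/33 + 1/40)] = 0.504
df = n₁ + n₂ − 2 = 71
p-value = P(T ≥ 0.504) ≈ 0.308
Since p ≈ 0.308 > α = 0.05, fail to reject H0; the evidence is not statistically significant.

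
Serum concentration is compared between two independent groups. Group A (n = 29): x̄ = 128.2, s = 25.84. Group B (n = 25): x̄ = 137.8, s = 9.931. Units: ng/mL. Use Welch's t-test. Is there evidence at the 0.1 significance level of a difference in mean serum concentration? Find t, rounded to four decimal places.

Let group 1 = group A, group 2 = group B. H0: μ_1 = μ_2; H1: μ_1 ≠ μ_2 (Welch's two-sample t-test, two-sided).
t = (x̄_1 − x̄_2)/√(s_1²/n_1 + s_2²/n_2) = (128.2 − 137.8)/√(25.84²/29 + 9.931²/25) = -1.8486
Welch–Satterthwaite df ≈ 37.14
Two-sided p-value ≈ 0.0725
Since p ≈ 0.0725 < α = 0.1, reject H0; the evidence is statistically significant.

-1.8486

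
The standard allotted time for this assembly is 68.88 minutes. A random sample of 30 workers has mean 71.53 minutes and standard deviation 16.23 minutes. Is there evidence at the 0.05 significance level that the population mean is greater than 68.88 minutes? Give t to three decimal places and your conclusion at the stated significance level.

H0: μ = 68.88; H1: μ > 68.88 (one-sample t-test, right-tailed).
t = (x̄ − μ₀)/(s/√n) = (71.53 − 68.88)/(16.23/√30) = 0.894
df = n − 1 = 29
p-value = P(T ≥ 0.894) ≈ 0.189
Since p ≈ 0.189 > α = 0.05, fail to reject H0; the evidence is not statistically significant.

t = 0.894; fail to reject H0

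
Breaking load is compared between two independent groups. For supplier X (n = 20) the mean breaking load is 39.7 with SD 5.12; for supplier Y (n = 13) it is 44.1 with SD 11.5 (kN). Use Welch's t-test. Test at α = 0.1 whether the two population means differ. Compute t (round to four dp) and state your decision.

Let group 1 = supplier X, group 2 = supplier Y. H0: μ_1 = μ_2; H1: μ_1 ≠ μ_2 (Welch's two-sample t-test, two-sided).
t = (x̄_1 − x̄_2)/√(s_1²/n_1 + s_2²/n_2) = (39.7 − 44.1)/√(5.12²/20 + 11.5²/13) = -1.2984
Welch–Satterthwaite df ≈ 15.13
Two-sided p-value ≈ 0.214
Since p ≈ 0.214 > α = 0.1, fail to reject H0; the evidence is not statistically significant.

t = -1.2984; fail to reject H0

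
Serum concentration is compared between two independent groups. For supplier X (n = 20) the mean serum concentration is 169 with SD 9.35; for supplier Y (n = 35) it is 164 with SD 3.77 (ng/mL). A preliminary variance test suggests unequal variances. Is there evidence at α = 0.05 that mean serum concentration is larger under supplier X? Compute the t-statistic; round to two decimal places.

2.29

Let group 1 = supplier X, group 2 = supplier Y. H0: μ_1 = μ_2; H1: μ_1 > μ_2 (Welch's two-sample t-test, right-tailed).
t = (x̄_1 − x̄_2)/√(s_1²/n_1 + s_2²/n_2) = (169 − 164)/√(9.35²/20 + 3.77²/35) = 2.29
Welch–Satterthwaite df ≈ 22.59
p-value = P(T ≥ 2.29) ≈ 0.016
Since p ≈ 0.016 < α = 0.05, reject H0; the data support H1.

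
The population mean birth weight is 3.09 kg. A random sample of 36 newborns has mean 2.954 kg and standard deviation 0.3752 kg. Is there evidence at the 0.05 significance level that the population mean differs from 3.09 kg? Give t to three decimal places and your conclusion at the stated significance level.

t = -2.175; reject H0

H0: μ = 3.09; H1: μ ≠ 3.09 (one-sample t-test, two-sided).
t = (x̄ − μ₀)/(s/√n) = (2.954 − 3.09)/(0.3752/√36) = -2.175
df = n − 1 = 35
Two-sided p-value ≈ 0.036
Since p ≈ 0.036 < α = 0.05, reject H0; the evidence is statistically significant.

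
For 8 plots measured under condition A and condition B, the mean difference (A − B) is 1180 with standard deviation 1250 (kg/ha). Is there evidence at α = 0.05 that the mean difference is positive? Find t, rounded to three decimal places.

H0: μ_d = 0; H1: μ_d > 0 (paired t-test on the differences, right-tailed).
t = d̄/(s_d/√n) = 1180/(1250/√8) = 2.670
df = n − 1 = 7
p-value = P(T ≥ 2.670) ≈ 0.016
Since p ≈ 0.016 < α = 0.05, reject H0; the data support H1.

2.670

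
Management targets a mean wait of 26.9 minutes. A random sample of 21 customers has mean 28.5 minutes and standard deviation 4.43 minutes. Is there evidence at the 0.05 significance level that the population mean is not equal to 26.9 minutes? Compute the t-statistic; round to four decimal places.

1.6551

H0: μ = 26.9; H1: μ ≠ 26.9 (one-sample t-test, two-sided).
t = (x̄ − μ₀)/(s/√n) = (28.5 − 26.9)/(4.43/√21) = 1.6551
df = n − 1 = 20
Two-sided p-value ≈ 0.114
Since p ≈ 0.114 > α = 0.05, fail to reject H0; the evidence is not statistically significant.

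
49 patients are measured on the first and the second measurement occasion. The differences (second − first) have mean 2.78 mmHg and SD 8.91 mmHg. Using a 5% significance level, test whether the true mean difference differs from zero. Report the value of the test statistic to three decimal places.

H0: μ_d = 0; H1: μ_d ≠ 0 (paired t-test on the differences, two-sided).
t = d̄/(s_d/√n) = 2.78/(8.91/√49) = 2.184
df = n − 1 = 48
Two-sided p-value ≈ 0.034
Since p ≈ 0.034 < α = 0.05, reject H0; the evidence is statistically significant.

2.184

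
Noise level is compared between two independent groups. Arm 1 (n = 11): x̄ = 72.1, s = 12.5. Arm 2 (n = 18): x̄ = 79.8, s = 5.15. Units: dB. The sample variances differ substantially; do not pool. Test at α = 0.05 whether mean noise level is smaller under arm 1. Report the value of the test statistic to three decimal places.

-1.945

Let group 1 = arm 1, group 2 = arm 2. H0: μ_1 = μ_2; H1: μ_1 < μ_2 (Welch's two-sample t-test, left-tailed).
t = (x̄_1 − x̄_2)/√(s_1²/n_1 + s_2²/n_2) = (72.1 − 79.8)/√(12.5²/11 + 5.15²/18) = -1.945
Welch–Satterthwaite df ≈ 12.11
p-value = P(T ≤ -1.945) ≈ 0.038
Since p ≈ 0.038 < α = 0.05, reject H0; the evidence is statistically significant.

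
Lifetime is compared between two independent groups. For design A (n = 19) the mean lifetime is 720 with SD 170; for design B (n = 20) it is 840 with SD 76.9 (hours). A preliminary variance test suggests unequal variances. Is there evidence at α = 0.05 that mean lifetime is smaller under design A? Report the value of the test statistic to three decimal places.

Let group 1 = design A, group 2 = design B. H0: μ_1 = μ_2; H1: μ_1 < μ_2 (Welch's two-sample t-test, left-tailed).
t = (x̄_1 − x̄_2)/√(s_1²/n_1 + s_2²/n_2) = (720 − 840)/√(170²/19 + 76.9²/20) = -2.815
Welch–Satterthwaite df ≈ 24.79
p-value = P(T ≤ -2.815) ≈ 0.005
Since p ≈ 0.005 < α = 0.05, reject H0; the evidence is statistically significant.

-2.815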